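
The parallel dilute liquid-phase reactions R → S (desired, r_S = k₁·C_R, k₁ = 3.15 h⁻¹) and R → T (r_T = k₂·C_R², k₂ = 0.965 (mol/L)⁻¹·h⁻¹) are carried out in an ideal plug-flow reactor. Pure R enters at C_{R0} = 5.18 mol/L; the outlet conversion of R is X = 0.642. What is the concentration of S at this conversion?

1.63 mol/L

C_R = C_{R0}(1−X) = 1.854 mol/L.
Along a PFR/batch, dC_S/dC_R = −r_S/(r_S+r_T) = −k₁/(k₁+k₂·C_R).
Integrating from C_{R0} to C_R: C_S = (3.15/0.965)·ln[(3.15+0.965·5.18)/(3.15+0.965·1.85)] = 3.264·ln(8.149/4.940) = 1.634 mol/L.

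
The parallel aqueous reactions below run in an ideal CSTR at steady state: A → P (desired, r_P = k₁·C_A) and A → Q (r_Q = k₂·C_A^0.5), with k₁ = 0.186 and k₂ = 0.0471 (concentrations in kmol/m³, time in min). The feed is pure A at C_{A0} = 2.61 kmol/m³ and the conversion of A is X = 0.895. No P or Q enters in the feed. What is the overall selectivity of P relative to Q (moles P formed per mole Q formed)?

Exit C_A = C_{A0}(1−X) = 2.61×0.105 = 0.2740 kmol/m³.
A CSTR operates uniformly at the exit composition, giving r_P = 0.05097 and r_Q = 0.02466 (each k·C_A^n at C_A = 0.2740).
Overall selectivity = C_P/C_Q = r_Pτ/(r_Qτ) = r_P/r_Q = 2.07.

2.07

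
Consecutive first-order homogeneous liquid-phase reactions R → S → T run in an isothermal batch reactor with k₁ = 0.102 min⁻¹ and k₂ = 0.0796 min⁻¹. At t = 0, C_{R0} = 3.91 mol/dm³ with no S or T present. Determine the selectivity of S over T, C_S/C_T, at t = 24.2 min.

0.435

For first-order series with pure R initially, C_S(t) = k₁C_{R0}/(k₂−k₁)·(e^(−k₁t) − e^(−k₂t)).
e^(−k₁t) = e^(−0.102×24.2) = e^(−2.468) = 0.08472; e^(−k₂t) = e^(−1.926) = 0.1457.
C_S = 0.102×3.91/(0.0796−0.102) × (0.08472−0.1457) = (-17.80)×(-0.06096) = 1.085 mol/dm³.
C_R = C_{R0}e^(−k₁t) = 0.3313 mol/dm³, so C_T = C_{R0}−C_R−C_S = 2.493 mol/dm³; C_S/C_T = 0.435.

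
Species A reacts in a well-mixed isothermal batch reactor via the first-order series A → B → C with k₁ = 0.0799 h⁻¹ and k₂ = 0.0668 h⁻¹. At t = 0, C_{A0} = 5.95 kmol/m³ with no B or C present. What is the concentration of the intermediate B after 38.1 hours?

1.12 kmol/m³

For first-order series with pure A initially, C_B(t) = k₁C_{A0}/(k₂−k₁)·(e^(−k₁t) − e^(−k₂t)).
e^(−k₁t) = e^(−0.0799×38.1) = e^(−3.044) = 0.04763; e^(−k₂t) = e^(−2.545) = 0.07847.
C_B = 0.0799×5.95/(0.0668−0.0799) × (0.04763−0.07847) = (-36.29)×(-0.03083) = 1.119 kmol/m³.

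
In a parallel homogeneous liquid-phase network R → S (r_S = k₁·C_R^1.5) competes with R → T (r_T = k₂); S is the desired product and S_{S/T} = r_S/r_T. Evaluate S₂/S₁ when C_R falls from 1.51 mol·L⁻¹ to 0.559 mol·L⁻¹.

S_{S/T} = (k₁/k₂)·C_R^1.5, so S₂/S₁ = (C_{R,2}/C_{R,1})^1.5.
= (0.559/1.51)^1.5 = (0.3702)^1.5 = 0.225.

0.225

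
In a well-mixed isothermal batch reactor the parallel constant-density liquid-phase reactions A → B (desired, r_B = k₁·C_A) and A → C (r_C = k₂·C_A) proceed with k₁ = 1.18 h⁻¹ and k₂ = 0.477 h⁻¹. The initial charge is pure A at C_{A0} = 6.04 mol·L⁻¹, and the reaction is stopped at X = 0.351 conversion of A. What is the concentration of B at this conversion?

C_A = C_{A0}(1−X) = 3.920 mol·L⁻¹.
Both paths are first order in A, so the instantaneous fraction to B is constant: dC_B/d(−C_A) = k₁/(k₁+k₂) = 0.7121.
C_B = 0.7121·(C_{A0}−C_A) = 0.7121×2.120 = 1.51 mol·L⁻¹.

1.51 mol·L⁻¹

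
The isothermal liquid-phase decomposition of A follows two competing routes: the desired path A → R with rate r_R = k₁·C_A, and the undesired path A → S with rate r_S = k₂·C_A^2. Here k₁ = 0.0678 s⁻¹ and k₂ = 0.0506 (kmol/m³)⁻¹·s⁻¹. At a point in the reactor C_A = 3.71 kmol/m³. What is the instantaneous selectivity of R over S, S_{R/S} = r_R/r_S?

0.361

S_{R/S} = r_R/r_S = (k₁·C_A)/(k₂·C_A^2) = (k₁/k₂)·C_A⁻¹.
= (0.0678×3.710) / (0.0506×3.710^2) = 0.2515/0.6965 = 0.361.
The undesired path is higher order in A, so low C_A (CSTR or dilute feed) favours R.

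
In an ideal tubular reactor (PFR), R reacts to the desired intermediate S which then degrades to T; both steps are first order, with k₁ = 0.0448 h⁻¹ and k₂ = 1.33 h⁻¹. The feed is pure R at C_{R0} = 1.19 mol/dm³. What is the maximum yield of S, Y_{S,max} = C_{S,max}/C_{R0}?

0.0299

Evaluating C_S at τ_opt = ln(k₂/k₁)/(k₂−k₁) gives C_{S,max}/C_{R0} = (k₁/k₂)^[k₂/(k₂−k₁)].
= (0.0448/1.33)^(1.33/(1.33−0.0448)) = (0.03368)^(1.035) = 0.02993.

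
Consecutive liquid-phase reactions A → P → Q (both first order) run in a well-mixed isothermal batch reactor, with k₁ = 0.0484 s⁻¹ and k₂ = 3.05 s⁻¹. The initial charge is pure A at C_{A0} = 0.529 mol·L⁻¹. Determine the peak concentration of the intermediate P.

0.00785 mol·L⁻¹

At the optimum, C_{P,max}/C_{A0} = (k₁/k₂)^[k₂/(k₂−k₁)].
= (0.0484/3.05)^(3.05/(3.05−0.0484)) = (0.01587)^(1.016) = 0.01484.
C_{P,max} = 0.01484×0.529 = 0.00785 mol·L⁻¹.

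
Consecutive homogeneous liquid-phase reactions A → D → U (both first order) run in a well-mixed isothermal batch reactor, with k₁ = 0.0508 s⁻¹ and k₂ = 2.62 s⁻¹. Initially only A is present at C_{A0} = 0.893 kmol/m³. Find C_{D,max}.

0.0160 kmol/m³

For a first-order series the maximum intermediate yield is C_{D,max}/C_{A0} = (k₁/k₂)^[k₂/(k₂−k₁)].
= (0.0508/2.62)^(2.62/(2.62−0.0508)) = (0.01939)^(1.020) = 0.01794.
C_{D,max} = 0.01794×0.893 = 0.0160 kmol/m³.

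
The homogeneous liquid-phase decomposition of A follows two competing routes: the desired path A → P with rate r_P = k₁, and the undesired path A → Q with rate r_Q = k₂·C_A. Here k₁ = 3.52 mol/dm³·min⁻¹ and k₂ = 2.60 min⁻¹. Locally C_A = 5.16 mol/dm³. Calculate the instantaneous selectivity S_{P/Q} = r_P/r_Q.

0.262

S_{P/Q} = r_P/r_Q = (k₁)/(k₂·C_A) = (k₁/k₂)·C_A⁻¹.
= (3.52) / (2.60×5.160) = 3.520/13.42 = 0.262.
The undesired path is higher order in A, so low C_A (CSTR or dilute feed) favours P.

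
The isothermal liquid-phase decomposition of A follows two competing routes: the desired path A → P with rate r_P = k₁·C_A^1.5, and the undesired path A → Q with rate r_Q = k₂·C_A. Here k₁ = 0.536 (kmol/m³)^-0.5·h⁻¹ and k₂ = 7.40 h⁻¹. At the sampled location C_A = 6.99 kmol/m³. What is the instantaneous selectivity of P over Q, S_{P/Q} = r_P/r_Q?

0.192

S_{P/Q} = r_P/r_Q = (k₁·C_A^1.5)/(k₂·C_A) = (k₁/k₂)·C_A^0.5.
= (0.536×6.990^1.5) / (7.40×6.990) = 9.906/51.73 = 0.192.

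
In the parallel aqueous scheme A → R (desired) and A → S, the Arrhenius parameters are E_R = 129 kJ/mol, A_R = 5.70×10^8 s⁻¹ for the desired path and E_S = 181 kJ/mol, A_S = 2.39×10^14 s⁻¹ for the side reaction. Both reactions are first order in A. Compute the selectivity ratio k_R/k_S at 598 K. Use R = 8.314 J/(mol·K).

0.0831

With equal orders, S_{R/S} = k_R/k_S = (A_R/A_S)·exp[(E_S−E_R)/(RT)].
(E_S−E_R)/(RT) = (181−129)×10³/(8.314×598) = 52000/4972 = 10.46.
k_R/k_S = (5.70×10^8/2.39×10^14)·exp(10.46) = 2.385×10^-6 × 34858 = 0.0831.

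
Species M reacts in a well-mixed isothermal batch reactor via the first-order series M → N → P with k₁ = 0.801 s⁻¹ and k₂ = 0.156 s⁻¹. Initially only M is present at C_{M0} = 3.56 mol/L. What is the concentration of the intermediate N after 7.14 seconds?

The intermediate concentration in a first-order A→B→C sequence is C_N = k₁C_{M0}(e^(−k₁t) − e^(−k₂t))/(k₂−k₁).
e^(−k₁t) = e^(−0.801×7.14) = e^(−5.719) = 0.003283; e^(−k₂t) = e^(−1.114) = 0.3283.
C_N = 0.801×3.56/(0.156−0.801) × (0.003283−0.3283) = (-4.421)×(-0.3250) = 1.437 mol/L.

1.44 mol/L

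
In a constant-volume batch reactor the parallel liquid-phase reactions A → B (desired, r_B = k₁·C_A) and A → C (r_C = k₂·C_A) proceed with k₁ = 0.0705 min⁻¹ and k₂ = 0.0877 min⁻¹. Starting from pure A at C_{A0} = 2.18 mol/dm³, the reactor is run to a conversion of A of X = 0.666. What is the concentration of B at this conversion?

C_A = C_{A0}(1−X) = 0.7281 mol/dm³.
Both paths are first order in A, so the instantaneous fraction to B is constant: dC_B/d(−C_A) = k₁/(k₁+k₂) = 0.4456.
C_B = 0.4456·(C_{A0}−C_A) = 0.4456×1.452 = 0.647 mol/dm³.

0.647 mol/dm³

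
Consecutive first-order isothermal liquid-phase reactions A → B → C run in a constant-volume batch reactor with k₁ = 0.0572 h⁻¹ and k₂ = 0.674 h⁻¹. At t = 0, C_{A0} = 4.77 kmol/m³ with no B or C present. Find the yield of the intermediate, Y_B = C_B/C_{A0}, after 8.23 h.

For first-order series with pure A initially, C_B(t) = k₁C_{A0}/(k₂−k₁)·(e^(−k₁t) − e^(−k₂t)).
e^(−k₁t) = e^(−0.0572×8.23) = e^(−0.4708) = 0.6245; e^(−k₂t) = e^(−5.547) = 0.003899.
C_B = 0.0572×4.77/(0.674−0.0572) × (0.6245−0.003899) = 0.4424×0.6206 = 0.2745 kmol/m³.
Y_B = C_B/C_{A0} = 0.2745/4.77 = 0.0576.

0.0576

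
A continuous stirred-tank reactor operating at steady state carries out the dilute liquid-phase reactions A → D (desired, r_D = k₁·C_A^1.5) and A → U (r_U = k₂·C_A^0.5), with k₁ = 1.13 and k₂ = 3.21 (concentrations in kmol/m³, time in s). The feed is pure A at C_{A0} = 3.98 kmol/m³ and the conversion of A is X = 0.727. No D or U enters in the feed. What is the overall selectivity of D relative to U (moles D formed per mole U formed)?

Exit C_A = C_{A0}(1−X) = 3.98×0.273 = 1.087 kmol/m³.
Rates in a CSTR are evaluated at the outlet concentration: r_D = 1.13×1.087^1.5 = 1.280, r_U = 3.21×1.087^0.5 = 3.346.
Overall selectivity = C_D/C_U = r_Dτ/(r_Uτ) = r_D/r_U = 0.382.

0.382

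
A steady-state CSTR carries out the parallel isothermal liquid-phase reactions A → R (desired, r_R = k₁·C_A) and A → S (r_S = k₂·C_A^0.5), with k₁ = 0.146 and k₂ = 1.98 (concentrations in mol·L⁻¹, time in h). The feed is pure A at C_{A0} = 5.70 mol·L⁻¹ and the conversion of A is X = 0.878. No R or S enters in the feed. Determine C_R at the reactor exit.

Exit C_A = C_{A0}(1−X) = 5.70×0.122 = 0.6954 mol·L⁻¹.
In a CSTR the entire volume is at exit conditions, so r_R = 0.146×0.6954 = 0.1015 and r_S = 1.98×0.6954^0.5 = 1.651.
Fraction of consumed A going to R: r_R/(r_R+r_S) = 0.05793.
C_R = 0.05793·C_{A0}·X = 0.05793×5.70×0.878 = 0.290 mol·L⁻¹.

0.290 mol·L⁻¹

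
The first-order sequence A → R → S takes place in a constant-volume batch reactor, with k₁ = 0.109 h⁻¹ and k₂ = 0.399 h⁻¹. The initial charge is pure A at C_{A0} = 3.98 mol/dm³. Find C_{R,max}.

0.668 mol/dm³

Evaluating C_R at t_opt = ln(k₂/k₁)/(k₂−k₁) gives C_{R,max}/C_{A0} = (k₁/k₂)^[k₂/(k₂−k₁)].
= (0.109/0.399)^(0.399/(0.399−0.109)) = (0.2732)^(1.376) = 0.1677.
C_{R,max} = 0.1677×3.98 = 0.668 mol/dm³.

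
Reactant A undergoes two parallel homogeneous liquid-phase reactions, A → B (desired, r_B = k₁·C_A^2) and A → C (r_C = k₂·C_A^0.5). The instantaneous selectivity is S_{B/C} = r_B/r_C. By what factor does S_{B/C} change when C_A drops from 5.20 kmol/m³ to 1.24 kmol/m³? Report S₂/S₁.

0.116

S_{B/C} = (k₁/k₂)·C_A^1.5, so S₂/S₁ = (C_{A,2}/C_{A,1})^1.5.
= (1.24/5.20)^1.5 = (0.2385)^1.5 = 0.116.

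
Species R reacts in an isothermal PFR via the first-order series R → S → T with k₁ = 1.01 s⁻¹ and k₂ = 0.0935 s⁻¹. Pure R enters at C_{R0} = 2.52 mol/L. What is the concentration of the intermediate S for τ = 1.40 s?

The intermediate concentration in a first-order A→B→C sequence is C_S = k₁C_{R0}(e^(−k₁τ) − e^(−k₂τ))/(k₂−k₁).
e^(−k₁τ) = e^(−1.01×1.40) = e^(−1.414) = 0.2432; e^(−k₂τ) = e^(−0.1309) = 0.8773.
C_S = 1.01×2.52/(0.0935−1.01) × (0.2432−0.8773) = (-2.777)×(-0.6341) = 1.761 mol/L.

1.76 mol/L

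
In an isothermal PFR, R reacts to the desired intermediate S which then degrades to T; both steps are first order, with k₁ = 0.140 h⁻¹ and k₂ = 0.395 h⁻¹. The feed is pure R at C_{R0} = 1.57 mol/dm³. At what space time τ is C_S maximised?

For first-order series the maximum of C_S occurs at τ_opt = ln(k₂/k₁)/(k₂−k₁).
= ln(0.395/0.140)/(0.395−0.140) = ln(2.821)/0.2550 = 1.037/0.2550 = 4.07 h.

4.07 h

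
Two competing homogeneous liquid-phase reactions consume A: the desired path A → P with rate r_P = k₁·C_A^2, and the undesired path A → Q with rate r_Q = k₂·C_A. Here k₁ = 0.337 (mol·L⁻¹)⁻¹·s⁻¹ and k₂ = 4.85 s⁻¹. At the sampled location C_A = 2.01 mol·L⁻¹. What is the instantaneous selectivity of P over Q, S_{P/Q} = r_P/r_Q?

0.140

S_{P/Q} = r_P/r_Q = (k₁·C_A^2)/(k₂·C_A) = (k₁/k₂)·C_A.
= (0.337×2.010^2) / (4.85×2.010) = 1.362/9.748 = 0.140.
Since the desired path is higher order in A, keeping C_A high (PFR or concentrated feed) favours P.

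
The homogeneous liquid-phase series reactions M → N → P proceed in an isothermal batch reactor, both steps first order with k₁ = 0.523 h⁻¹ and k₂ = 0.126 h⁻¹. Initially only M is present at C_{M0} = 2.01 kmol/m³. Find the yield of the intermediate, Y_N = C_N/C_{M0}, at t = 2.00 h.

Solving the coupled first-order balances gives C_N(t) = [k₁/(k₂−k₁)]·C_{M0}·(e^(−k₁t) − e^(−k₂t)).
e^(−k₁t) = e^(−0.523×2.00) = e^(−1.046) = 0.3513; e^(−k₂t) = e^(−0.2520) = 0.7772.
C_N = 0.523×2.01/(0.126−0.523) × (0.3513−0.7772) = (-2.648)×(-0.4259) = 1.128 kmol/m³.
Y_N = C_N/C_{M0} = 1.128/2.01 = 0.561.

0.561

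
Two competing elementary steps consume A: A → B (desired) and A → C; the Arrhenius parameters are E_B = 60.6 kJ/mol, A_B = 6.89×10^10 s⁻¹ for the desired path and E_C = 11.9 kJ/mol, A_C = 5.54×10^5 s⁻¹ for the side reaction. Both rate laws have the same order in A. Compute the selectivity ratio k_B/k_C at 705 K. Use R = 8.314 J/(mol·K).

30.6

k_B/k_C = (A_B/A_C)·exp[−(E_B−E_C)/(RT)] = (A_B/A_C)·exp[(E_C−E_B)/(RT)].
(E_C−E_B)/(RT) = (11.9−60.6)×10³/(8.314×705) = -48700/5861 = -8.309.
k_B/k_C = (6.89×10^10/5.54×10^5)·exp(-8.309) = 1.244×10^5 × 2.464×10^-4 = 30.6.
Since E_B > E_C, raising the temperature improves selectivity toward B.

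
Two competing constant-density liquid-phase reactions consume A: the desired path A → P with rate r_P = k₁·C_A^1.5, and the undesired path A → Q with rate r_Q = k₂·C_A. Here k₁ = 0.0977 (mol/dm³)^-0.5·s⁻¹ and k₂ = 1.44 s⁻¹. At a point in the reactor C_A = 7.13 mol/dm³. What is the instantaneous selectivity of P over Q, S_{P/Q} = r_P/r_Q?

0.181

S_{P/Q} = r_P/r_Q = (k₁·C_A^1.5)/(k₂·C_A) = (k₁/k₂)·C_A^0.5.
= (0.0977×7.130^1.5) / (1.44×7.130) = 1.860/10.27 = 0.181.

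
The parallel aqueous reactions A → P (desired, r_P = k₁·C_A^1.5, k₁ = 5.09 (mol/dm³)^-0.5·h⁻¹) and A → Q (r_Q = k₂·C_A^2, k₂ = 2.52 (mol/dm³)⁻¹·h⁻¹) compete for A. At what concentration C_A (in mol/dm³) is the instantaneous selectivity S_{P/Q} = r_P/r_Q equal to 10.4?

S_{P/Q} = (k₁/k₂)·C_A^-0.5 ⇒ C_A = (S·k₂/k₁)^(-2).
= (10.4×2.52/5.09)^(-2) = (5.149)^(-2) = 0.0377 mol/dm³.

0.0377 mol/dm³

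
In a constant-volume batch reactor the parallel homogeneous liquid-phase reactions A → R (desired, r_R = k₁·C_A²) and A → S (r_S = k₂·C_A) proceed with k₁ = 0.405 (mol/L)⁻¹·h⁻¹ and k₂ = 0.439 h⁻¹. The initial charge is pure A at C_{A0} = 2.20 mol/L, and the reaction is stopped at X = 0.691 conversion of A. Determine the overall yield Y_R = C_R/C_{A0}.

0.385

C_A = C_{A0}(1−X) = 0.6798 mol/L.
Along a PFR/batch, dC_S/dC_A = −r_S/(r_R+r_S) = −k₂/(k₂+k₁·C_A).
Integrating from C_{A0} to C_A: C_S = (0.439/0.405)·ln[(0.439+0.405·2.20)/(0.439+0.405·0.680)] = 1.084·ln(1.330/0.7143) = 0.6738 mol/L.
Then C_R = (C_{A0}−C_A) − C_S = 1.520 − 0.6738 = 0.8464 mol/L.
Y_R = C_R/C_{A0} = 0.8464/2.20 = 0.385.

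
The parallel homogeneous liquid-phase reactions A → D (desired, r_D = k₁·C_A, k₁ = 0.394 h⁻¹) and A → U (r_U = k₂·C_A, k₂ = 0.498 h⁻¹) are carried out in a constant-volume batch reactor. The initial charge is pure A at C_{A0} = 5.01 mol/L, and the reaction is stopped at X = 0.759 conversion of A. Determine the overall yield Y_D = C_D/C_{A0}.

0.335

C_A = C_{A0}(1−X) = 1.207 mol/L.
Both paths are first order in A, so the instantaneous fraction to D is constant: dC_D/d(−C_A) = k₁/(k₁+k₂) = 0.4417.
C_D = 0.4417·(C_{A0}−C_A) = 0.4417×3.803 = 1.68 mol/L.
Y_D = C_D/C_{A0} = 1.680/5.01 = 0.335.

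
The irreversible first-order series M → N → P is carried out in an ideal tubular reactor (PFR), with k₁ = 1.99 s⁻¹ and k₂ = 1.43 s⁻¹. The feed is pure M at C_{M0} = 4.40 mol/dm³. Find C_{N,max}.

Evaluating C_N at τ_opt = ln(k₂/k₁)/(k₂−k₁) gives C_{N,max}/C_{M0} = (k₁/k₂)^[k₂/(k₂−k₁)].
= (1.99/1.43)^(1.43/(1.43−1.99)) = (1.392)^(-2.554) = 0.4301.
C_{N,max} = 0.4301×4.40 = 1.89 mol/dm³.

1.89 mol/dm³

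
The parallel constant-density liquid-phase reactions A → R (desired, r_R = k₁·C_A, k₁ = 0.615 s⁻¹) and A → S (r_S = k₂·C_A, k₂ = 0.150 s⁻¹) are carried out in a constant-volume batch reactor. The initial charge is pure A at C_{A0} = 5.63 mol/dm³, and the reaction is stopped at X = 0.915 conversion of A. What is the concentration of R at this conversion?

4.14 mol/dm³

C_A = C_{A0}(1−X) = 0.4785 mol/dm³.
Both paths are first order in A, so the instantaneous fraction to R is constant: dC_R/d(−C_A) = k₁/(k₁+k₂) = 0.8039.
C_R = 0.8039·(C_{A0}−C_A) = 0.8039×5.151 = 4.14 mol/dm³.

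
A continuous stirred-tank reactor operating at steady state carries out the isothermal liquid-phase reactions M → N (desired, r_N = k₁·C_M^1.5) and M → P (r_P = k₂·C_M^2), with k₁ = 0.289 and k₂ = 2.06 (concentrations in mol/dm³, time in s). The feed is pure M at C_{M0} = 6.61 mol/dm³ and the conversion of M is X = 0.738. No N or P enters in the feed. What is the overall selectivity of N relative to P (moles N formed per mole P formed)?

Exit C_M = C_{M0}(1−X) = 6.61×0.262 = 1.732 mol/dm³.
Rates in a CSTR are evaluated at the outlet concentration: r_N = 0.289×1.732^1.5 = 0.6586, r_P = 2.06×1.732^2 = 6.178.
Overall selectivity = C_N/C_P = r_Nτ/(r_Pτ) = r_N/r_P = 0.107.

0.107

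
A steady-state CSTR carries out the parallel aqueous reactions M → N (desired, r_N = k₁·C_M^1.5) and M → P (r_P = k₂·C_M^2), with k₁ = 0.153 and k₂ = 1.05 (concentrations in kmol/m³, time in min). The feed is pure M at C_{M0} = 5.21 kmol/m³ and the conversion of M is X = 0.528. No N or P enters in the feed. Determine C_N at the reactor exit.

0.234 kmol/m³

Exit C_M = C_{M0}(1−X) = 5.21×0.472 = 2.459 kmol/m³.
In a CSTR the entire volume is at exit conditions, so r_N = 0.153×2.459^1.5 = 0.5900 and r_P = 1.05×2.459^2 = 6.350.
Fraction of consumed M going to N: r_N/(r_N+r_P) = 0.08502.
C_N = 0.08502·C_{M0}·X = 0.08502×5.21×0.528 = 0.234 kmol/m³.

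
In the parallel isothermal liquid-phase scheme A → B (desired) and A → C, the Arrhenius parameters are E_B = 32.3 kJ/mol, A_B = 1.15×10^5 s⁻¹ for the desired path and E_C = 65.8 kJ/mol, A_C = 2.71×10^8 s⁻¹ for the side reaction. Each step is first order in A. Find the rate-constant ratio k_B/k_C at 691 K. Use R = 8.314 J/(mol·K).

0.145

k_B/k_C = (A_B/A_C)·exp[−(E_B−E_C)/(RT)] = (A_B/A_C)·exp[(E_C−E_B)/(RT)].
(E_C−E_B)/(RT) = (65.8−32.3)×10³/(8.314×691) = 33500/5745 = 5.831.
k_B/k_C = (1.15×10^5/2.71×10^8)·exp(5.831) = 4.244×10^-4 × 340.8 = 0.145.
Since E_B < E_C, lowering the temperature improves selectivity toward B.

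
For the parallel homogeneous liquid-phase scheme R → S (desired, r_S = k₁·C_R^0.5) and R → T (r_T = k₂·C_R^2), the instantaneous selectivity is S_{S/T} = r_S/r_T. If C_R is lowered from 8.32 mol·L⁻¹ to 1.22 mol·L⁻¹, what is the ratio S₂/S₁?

17.8

S_{S/T} = (k₁/k₂)·C_R^-1.5, so S₂/S₁ = (C_{R,2}/C_{R,1})^-1.5.
= (1.22/8.32)^(-1.5) = (0.1466)^(-1.5) = 17.8.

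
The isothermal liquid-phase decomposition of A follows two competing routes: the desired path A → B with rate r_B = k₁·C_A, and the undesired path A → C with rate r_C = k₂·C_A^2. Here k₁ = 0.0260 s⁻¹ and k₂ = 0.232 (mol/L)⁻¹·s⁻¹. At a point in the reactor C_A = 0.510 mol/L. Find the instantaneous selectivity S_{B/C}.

S_{B/C} = r_B/r_C = (k₁·C_A)/(k₂·C_A^2) = (k₁/k₂)·C_A⁻¹.
= (0.0260×0.5100) / (0.232×0.5100^2) = 0.01326/0.06034 = 0.220.
The undesired path is higher order in A, so low C_A (CSTR or dilute feed) favours B.

0.220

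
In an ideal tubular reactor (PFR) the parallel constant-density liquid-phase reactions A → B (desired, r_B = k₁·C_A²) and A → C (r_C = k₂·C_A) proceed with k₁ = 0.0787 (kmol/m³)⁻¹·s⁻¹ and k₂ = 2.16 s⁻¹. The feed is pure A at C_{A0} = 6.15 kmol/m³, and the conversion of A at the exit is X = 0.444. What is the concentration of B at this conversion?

C_A = C_{A0}(1−X) = 3.419 kmol/m³.
Along a PFR/batch, dC_C/dC_A = −r_C/(r_B+r_C) = −k₂/(k₂+k₁·C_A).
Integrating from C_{A0} to C_A: C_C = (2.16/0.0787)·ln[(2.16+0.0787·6.15)/(2.16+0.0787·3.42)] = 27.45·ln(2.644/2.429) = 2.327 kmol/m³.
Then C_B = (C_{A0}−C_A) − C_C = 2.731 − 2.327 = 0.4040 kmol/m³.

0.404 kmol/m³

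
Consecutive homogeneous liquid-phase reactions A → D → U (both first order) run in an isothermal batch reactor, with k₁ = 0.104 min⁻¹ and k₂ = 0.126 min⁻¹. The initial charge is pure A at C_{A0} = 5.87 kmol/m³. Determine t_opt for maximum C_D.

8.72 min

For first-order series the maximum of C_D occurs at t_opt = ln(k₂/k₁)/(k₂−k₁).
= ln(0.126/0.104)/(0.126−0.104) = ln(1.212)/0.02200 = 0.1919/0.02200 = 8.72 min.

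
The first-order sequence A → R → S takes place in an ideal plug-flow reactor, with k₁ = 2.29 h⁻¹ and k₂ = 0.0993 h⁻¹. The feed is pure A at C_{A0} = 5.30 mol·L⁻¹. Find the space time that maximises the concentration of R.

The intermediate peaks when r₁ = r₂, i.e. k₁e^(−k₁τ) = k₂e^(−k₂τ), giving τ_opt = ln(k₂/k₁)/(k₂−k₁).
= ln(0.0993/2.29)/(0.0993−2.29) = ln(0.04336)/-2.191 = -3.138/-2.191 = 1.43 h.

1.43 h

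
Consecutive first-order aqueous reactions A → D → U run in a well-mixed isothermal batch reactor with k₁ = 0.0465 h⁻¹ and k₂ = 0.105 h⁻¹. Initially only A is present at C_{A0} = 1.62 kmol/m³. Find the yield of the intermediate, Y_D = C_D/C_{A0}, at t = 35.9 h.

The intermediate concentration in a first-order A→B→C sequence is C_D = k₁C_{A0}(e^(−k₁t) − e^(−k₂t))/(k₂−k₁).
e^(−k₁t) = e^(−0.0465×35.9) = e^(−1.669) = 0.1884; e^(−k₂t) = e^(−3.769) = 0.02306.
C_D = 0.0465×1.62/(0.105−0.0465) × (0.1884−0.02306) = 1.288×0.1653 = 0.2129 kmol/m³.
Y_D = C_D/C_{A0} = 0.2129/1.62 = 0.131.

0.131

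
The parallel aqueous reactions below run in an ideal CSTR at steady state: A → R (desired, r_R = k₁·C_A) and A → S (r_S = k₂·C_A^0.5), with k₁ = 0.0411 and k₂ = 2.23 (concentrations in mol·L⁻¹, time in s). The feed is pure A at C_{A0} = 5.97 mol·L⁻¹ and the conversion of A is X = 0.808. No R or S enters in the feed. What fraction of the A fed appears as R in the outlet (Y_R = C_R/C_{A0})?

Exit C_A = C_{A0}(1−X) = 5.97×0.192 = 1.146 mol·L⁻¹.
Rates in a CSTR are evaluated at the outlet concentration: r_R = 0.0411×1.146 = 0.04711, r_S = 2.23×1.146^0.5 = 2.387.
Fraction of consumed A going to R: r_R/(r_R+r_S) = 0.01935.
C_R = 0.01935·C_{A0}·X = 0.01935×5.97×0.808 = 0.0933 mol·L⁻¹; Y_R = C_R/C_{A0} = 0.0156.

0.0156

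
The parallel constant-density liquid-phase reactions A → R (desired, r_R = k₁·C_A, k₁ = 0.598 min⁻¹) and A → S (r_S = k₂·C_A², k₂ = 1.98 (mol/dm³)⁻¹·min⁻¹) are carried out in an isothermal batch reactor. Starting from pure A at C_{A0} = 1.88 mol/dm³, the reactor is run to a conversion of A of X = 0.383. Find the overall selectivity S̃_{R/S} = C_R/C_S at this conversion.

0.202

C_A = C_{A0}(1−X) = 1.160 mol/dm³.
Along a PFR/batch, dC_R/dC_A = −r_R/(r_R+r_S) = −k₁/(k₁+k₂·C_A).
Integrating from C_{A0} to C_A: C_R = (0.598/1.98)·ln[(0.598+1.98·1.88)/(0.598+1.98·1.16)] = 0.3020·ln(4.320/2.895) = 0.1209 mol/dm³.
C_S = (C_{A0}−C_A)−C_R = 0.5991 mol/dm³; S̃_{R/S} = 0.1209/0.5991 = 0.202.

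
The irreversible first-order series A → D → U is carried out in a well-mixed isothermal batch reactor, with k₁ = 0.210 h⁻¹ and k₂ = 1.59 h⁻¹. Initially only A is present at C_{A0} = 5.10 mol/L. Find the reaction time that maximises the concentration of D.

For first-order series the maximum of C_D occurs at t_opt = ln(k₂/k₁)/(k₂−k₁).
= ln(1.59/0.210)/(1.59−0.210) = ln(7.571)/1.380 = 2.024/1.380 = 1.47 h.

1.47 h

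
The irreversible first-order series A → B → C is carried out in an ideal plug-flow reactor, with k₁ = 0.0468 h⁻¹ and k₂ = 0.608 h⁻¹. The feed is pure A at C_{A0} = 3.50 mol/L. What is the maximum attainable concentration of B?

0.218 mol/L

For a first-order series the maximum intermediate yield is C_{B,max}/C_{A0} = (k₁/k₂)^[k₂/(k₂−k₁)].
= (0.0468/0.608)^(0.608/(0.608−0.0468)) = (0.07697)^(1.083) = 0.06215.
C_{B,max} = 0.06215×3.50 = 0.218 mol/L.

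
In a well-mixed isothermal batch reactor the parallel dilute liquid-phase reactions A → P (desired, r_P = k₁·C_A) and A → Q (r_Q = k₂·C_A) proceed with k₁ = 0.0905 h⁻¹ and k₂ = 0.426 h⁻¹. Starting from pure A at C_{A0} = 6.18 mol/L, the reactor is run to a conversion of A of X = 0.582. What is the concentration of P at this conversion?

C_A = C_{A0}(1−X) = 2.583 mol/L.
Both paths are first order in A, so the instantaneous fraction to P is constant: dC_P/d(−C_A) = k₁/(k₁+k₂) = 0.1752.
C_P = 0.1752·(C_{A0}−C_A) = 0.1752×3.597 = 0.630 mol/L.

0.630 mol/L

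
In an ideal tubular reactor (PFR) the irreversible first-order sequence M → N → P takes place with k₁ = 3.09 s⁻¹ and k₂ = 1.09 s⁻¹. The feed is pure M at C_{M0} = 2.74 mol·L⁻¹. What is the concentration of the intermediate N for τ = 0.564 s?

The intermediate concentration in a first-order A→B→C sequence is C_N = k₁C_{M0}(e^(−k₁τ) − e^(−k₂τ))/(k₂−k₁).
e^(−k₁τ) = e^(−3.09×0.564) = e^(−1.743) = 0.1750; e^(−k₂τ) = e^(−0.6148) = 0.5408.
C_N = 3.09×2.74/(1.09−3.09) × (0.1750−0.5408) = (-4.233)×(-0.3657) = 1.548 mol·L⁻¹.

1.55 mol·L⁻¹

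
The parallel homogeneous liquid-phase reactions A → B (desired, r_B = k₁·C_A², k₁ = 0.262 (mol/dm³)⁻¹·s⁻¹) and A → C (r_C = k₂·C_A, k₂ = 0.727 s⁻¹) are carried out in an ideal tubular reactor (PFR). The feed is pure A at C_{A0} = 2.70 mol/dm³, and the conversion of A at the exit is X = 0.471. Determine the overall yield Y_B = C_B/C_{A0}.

0.199

C_A = C_{A0}(1−X) = 1.428 mol/dm³.
Along a PFR/batch, dC_C/dC_A = −r_C/(r_B+r_C) = −k₂/(k₂+k₁·C_A).
Integrating from C_{A0} to C_A: C_C = (0.727/0.262)·ln[(0.727+0.262·2.70)/(0.727+0.262·1.43)] = 2.775·ln(1.434/1.101) = 0.7335 mol/dm³.
Then C_B = (C_{A0}−C_A) − C_C = 1.272 − 0.7335 = 0.5382 mol/dm³.
Y_B = C_B/C_{A0} = 0.5382/2.70 = 0.199.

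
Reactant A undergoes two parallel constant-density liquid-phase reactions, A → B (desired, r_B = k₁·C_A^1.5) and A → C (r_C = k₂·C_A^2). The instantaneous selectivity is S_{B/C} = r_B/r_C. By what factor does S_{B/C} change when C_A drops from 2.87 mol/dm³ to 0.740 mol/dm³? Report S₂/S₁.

S_{B/C} = (k₁/k₂)·C_A^-0.5, so S₂/S₁ = (C_{A,2}/C_{A,1})^-0.5.
= (0.740/2.87)^(-0.5) = (0.2578)^(-0.5) = 1.97.
Selectivity toward B rises as C_A falls — low-concentration operation is favoured.

1.97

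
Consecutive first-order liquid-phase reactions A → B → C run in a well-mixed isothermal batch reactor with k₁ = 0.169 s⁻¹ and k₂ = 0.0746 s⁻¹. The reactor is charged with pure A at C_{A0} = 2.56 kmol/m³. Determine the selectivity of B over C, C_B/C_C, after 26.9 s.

For first-order series with pure A initially, C_B(t) = k₁C_{A0}/(k₂−k₁)·(e^(−k₁t) − e^(−k₂t)).
e^(−k₁t) = e^(−0.169×26.9) = e^(−4.546) = 0.01061; e^(−k₂t) = e^(−2.007) = 0.1344.
C_B = 0.169×2.56/(0.0746−0.169) × (0.01061−0.1344) = (-4.583)×(-0.1238) = 0.5675 kmol/m³.
C_A = C_{A0}e^(−k₁t) = 0.02716 kmol/m³, so C_C = C_{A0}−C_A−C_B = 1.965 kmol/m³; C_B/C_C = 0.289.

0.289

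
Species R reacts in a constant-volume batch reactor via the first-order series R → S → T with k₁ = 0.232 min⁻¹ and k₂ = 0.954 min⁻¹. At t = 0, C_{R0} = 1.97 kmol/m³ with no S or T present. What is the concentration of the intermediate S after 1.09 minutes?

0.268 kmol/m³

The intermediate concentration in a first-order A→B→C sequence is C_S = k₁C_{R0}(e^(−k₁t) − e^(−k₂t))/(k₂−k₁).
e^(−k₁t) = e^(−0.232×1.09) = e^(−0.2529) = 0.7766; e^(−k₂t) = e^(−1.040) = 0.3535.
C_S = 0.232×1.97/(0.954−0.232) × (0.7766−0.3535) = 0.6330×0.4231 = 0.2678 kmol/m³.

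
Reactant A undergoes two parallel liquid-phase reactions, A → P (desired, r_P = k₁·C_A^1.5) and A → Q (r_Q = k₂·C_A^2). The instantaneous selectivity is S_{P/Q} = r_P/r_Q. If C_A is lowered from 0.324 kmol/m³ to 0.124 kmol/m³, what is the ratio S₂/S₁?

1.62

S_{P/Q} = (k₁/k₂)·C_A^-0.5, so S₂/S₁ = (C_{A,2}/C_{A,1})^-0.5.
= (0.124/0.324)^(-0.5) = (0.3827)^(-0.5) = 1.62.
Selectivity toward P rises as C_A falls — low-concentration operation is favoured.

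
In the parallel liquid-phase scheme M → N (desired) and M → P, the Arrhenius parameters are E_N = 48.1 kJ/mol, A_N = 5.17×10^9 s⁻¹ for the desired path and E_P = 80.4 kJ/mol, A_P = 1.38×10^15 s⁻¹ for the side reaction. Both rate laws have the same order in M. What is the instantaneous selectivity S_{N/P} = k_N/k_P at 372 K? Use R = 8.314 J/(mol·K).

Since both paths have the same order in M, the concentration cancels and S_{N/P} = k_N/k_P = (A_N/A_P)·exp[(E_P−E_N)/(RT)].
(E_P−E_N)/(RT) = (80.4−48.1)×10³/(8.314×372) = 32300/3093 = 10.44.
k_N/k_P = (5.17×10^9/1.38×10^15)·exp(10.44) = 3.746×10^-6 × 34323 = 0.129.
Since E_N < E_P, lowering the temperature improves selectivity toward N.

0.129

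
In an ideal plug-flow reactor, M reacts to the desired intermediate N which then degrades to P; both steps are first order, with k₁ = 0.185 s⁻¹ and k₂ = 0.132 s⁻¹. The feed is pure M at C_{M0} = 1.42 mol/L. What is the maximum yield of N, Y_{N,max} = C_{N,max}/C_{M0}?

0.431

Evaluating C_N at τ_opt = ln(k₂/k₁)/(k₂−k₁) gives C_{N,max}/C_{M0} = (k₁/k₂)^[k₂/(k₂−k₁)].
= (0.185/0.132)^(0.132/(0.132−0.185)) = (1.402)^(-2.491) = 0.4314.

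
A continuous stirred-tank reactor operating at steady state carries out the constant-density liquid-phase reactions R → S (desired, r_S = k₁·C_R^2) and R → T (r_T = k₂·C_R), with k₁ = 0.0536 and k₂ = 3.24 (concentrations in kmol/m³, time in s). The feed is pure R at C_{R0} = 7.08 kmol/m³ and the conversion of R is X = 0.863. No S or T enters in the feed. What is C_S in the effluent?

Exit C_R = C_{R0}(1−X) = 7.08×0.137 = 0.9700 kmol/m³.
Rates in a CSTR are evaluated at the outlet concentration: r_S = 0.0536×0.9700^2 = 0.05043, r_T = 3.24×0.9700 = 3.143.
Fraction of consumed R going to S: r_S/(r_S+r_T) = 0.01579.
C_S = 0.01579·C_{R0}·X = 0.01579×7.08×0.863 = 0.0965 kmol/m³.

0.0965 kmol/m³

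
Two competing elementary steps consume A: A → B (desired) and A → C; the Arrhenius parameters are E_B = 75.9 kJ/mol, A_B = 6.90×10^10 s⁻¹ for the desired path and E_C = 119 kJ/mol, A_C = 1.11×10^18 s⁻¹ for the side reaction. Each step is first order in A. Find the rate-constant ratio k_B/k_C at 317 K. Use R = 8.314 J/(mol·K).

0.787

With equal orders, S_{B/C} = k_B/k_C = (A_B/A_C)·exp[(E_C−E_B)/(RT)].
(E_C−E_B)/(RT) = (119−75.9)×10³/(8.314×317) = 43100/2636 = 16.35.
k_B/k_C = (6.90×10^10/1.11×10^18)·exp(16.35) = 6.216×10^-8 × 1.265×10^7 = 0.787.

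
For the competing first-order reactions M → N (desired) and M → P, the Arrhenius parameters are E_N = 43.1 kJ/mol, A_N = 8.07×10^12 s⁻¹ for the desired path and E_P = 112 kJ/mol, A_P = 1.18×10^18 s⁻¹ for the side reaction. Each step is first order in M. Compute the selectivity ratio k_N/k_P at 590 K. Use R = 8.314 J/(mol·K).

Since both paths have the same order in M, the concentration cancels and S_{N/P} = k_N/k_P = (A_N/A_P)·exp[(E_P−E_N)/(RT)].
(E_P−E_N)/(RT) = (112−43.1)×10³/(8.314×590) = 68900/4905 = 14.05.
k_N/k_P = (8.07×10^12/1.18×10^18)·exp(14.05) = 6.839×10^-6 × 1.259×10^6 = 8.61.
Since E_N < E_P, lowering the temperature improves selectivity toward N.

8.61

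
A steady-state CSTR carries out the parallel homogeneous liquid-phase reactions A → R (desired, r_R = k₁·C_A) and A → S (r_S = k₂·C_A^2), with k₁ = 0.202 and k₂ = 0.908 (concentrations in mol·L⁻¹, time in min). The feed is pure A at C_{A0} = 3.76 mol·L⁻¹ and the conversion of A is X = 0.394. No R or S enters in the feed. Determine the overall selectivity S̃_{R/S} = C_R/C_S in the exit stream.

Exit C_A = C_{A0}(1−X) = 3.76×0.606 = 2.279 mol·L⁻¹.
A CSTR operates uniformly at the exit composition, giving r_R = 0.4603 and r_S = 4.714 (each k·C_A^n at C_A = 2.279).
Overall selectivity = C_R/C_S = r_Rτ/(r_Sτ) = r_R/r_S = 0.0976.

0.0976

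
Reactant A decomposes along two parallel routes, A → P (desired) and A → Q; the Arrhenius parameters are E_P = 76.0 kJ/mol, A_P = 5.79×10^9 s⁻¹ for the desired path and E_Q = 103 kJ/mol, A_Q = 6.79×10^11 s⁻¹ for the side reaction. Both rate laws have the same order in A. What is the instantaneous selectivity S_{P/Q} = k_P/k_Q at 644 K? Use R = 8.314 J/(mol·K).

With equal orders, S_{P/Q} = k_P/k_Q = (A_P/A_Q)·exp[(E_Q−E_P)/(RT)].
(E_Q−E_P)/(RT) = (103−76.0)×10³/(8.314×644) = 27000/5354 = 5.043.
k_P/k_Q = (5.79×10^9/6.79×10^11)·exp(5.043) = 0.008527 × 154.9 = 1.32.
Since E_P < E_Q, lowering the temperature improves selectivity toward P.

1.32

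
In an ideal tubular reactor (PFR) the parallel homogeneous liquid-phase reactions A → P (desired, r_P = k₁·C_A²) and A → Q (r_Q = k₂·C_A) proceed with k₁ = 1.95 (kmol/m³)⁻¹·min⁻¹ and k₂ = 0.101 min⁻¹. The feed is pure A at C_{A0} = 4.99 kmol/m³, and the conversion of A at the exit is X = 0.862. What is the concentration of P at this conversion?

4.20 kmol/m³

C_A = C_{A0}(1−X) = 0.6886 kmol/m³.
Along a PFR/batch, dC_Q/dC_A = −r_Q/(r_P+r_Q) = −k₂/(k₂+k₁·C_A).
Integrating from C_{A0} to C_A: C_Q = (0.101/1.95)·ln[(0.101+1.95·4.99)/(0.101+1.95·0.689)] = 0.05179·ln(9.832/1.444) = 0.09936 kmol/m³.
Then C_P = (C_{A0}−C_A) − C_Q = 4.301 − 0.09936 = 4.202 kmol/m³.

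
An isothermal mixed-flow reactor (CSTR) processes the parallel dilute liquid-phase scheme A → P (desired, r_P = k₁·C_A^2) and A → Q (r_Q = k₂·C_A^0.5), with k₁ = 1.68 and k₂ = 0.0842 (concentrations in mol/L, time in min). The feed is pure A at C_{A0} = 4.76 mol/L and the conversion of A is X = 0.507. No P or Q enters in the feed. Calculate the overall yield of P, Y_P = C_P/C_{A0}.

Exit C_A = C_{A0}(1−X) = 4.76×0.493 = 2.347 mol/L.
A CSTR operates uniformly at the exit composition, giving r_P = 9.252 and r_Q = 0.1290 (each k·C_A^n at C_A = 2.347).
Fraction of consumed A going to P: r_P/(r_P+r_Q) = 0.9862.
C_P = 0.9862·C_{A0}·X = 0.9862×4.76×0.507 = 2.38 mol/L; Y_P = C_P/C_{A0} = 0.500.

0.500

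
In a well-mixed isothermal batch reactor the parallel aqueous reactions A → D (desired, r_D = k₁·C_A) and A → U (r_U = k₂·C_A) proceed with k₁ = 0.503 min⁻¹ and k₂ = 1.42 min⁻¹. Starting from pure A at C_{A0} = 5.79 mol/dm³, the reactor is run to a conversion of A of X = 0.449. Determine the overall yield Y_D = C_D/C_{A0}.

C_A = C_{A0}(1−X) = 3.190 mol/dm³.
Both paths are first order in A, so the instantaneous fraction to D is constant: dC_D/d(−C_A) = k₁/(k₁+k₂) = 0.2616.
C_D = 0.2616·(C_{A0}−C_A) = 0.2616×2.600 = 0.680 mol/dm³.
Y_D = C_D/C_{A0} = 0.6800/5.79 = 0.117.

0.117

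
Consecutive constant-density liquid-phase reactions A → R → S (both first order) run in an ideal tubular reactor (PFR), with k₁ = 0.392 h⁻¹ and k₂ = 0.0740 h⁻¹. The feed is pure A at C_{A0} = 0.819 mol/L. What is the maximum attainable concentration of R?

0.556 mol/L

At the optimum, C_{R,max}/C_{A0} = (k₁/k₂)^[k₂/(k₂−k₁)].
= (0.392/0.0740)^(0.0740/(0.0740−0.392)) = (5.297)^(-0.2327) = 0.6784.
C_{R,max} = 0.6784×0.819 = 0.556 mol/L.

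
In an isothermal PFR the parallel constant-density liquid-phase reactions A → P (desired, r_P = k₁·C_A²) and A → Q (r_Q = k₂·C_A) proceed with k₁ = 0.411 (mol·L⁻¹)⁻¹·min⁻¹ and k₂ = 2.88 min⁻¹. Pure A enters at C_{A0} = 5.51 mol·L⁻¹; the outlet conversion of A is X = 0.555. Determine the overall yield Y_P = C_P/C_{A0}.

C_A = C_{A0}(1−X) = 2.452 mol·L⁻¹.
Along a PFR/batch, dC_Q/dC_A = −r_Q/(r_P+r_Q) = −k₂/(k₂+k₁·C_A).
Integrating from C_{A0} to C_A: C_Q = (2.88/0.411)·ln[(2.88+0.411·5.51)/(2.88+0.411·2.45)] = 7.007·ln(5.145/3.888) = 1.963 mol·L⁻¹.
Then C_P = (C_{A0}−C_A) − C_Q = 3.058 − 1.963 = 1.095 mol·L⁻¹.
Y_P = C_P/C_{A0} = 1.095/5.51 = 0.199.

0.199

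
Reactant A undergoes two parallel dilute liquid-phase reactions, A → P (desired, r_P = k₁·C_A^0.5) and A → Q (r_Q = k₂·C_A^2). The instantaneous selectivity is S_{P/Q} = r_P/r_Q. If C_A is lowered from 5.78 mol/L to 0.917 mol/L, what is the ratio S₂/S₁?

15.8

S_{P/Q} = (k₁/k₂)·C_A^-1.5, so S₂/S₁ = (C_{A,2}/C_{A,1})^-1.5.
= (0.917/5.78)^(-1.5) = (0.1587)^(-1.5) = 15.8.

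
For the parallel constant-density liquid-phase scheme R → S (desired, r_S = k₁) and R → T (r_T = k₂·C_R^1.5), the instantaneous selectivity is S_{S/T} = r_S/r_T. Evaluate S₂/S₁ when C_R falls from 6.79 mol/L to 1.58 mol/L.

S_{S/T} = (k₁/k₂)·C_R^-1.5, so S₂/S₁ = (C_{R,2}/C_{R,1})^-1.5.
= (1.58/6.79)^(-1.5) = (0.2327)^(-1.5) = 8.91.

8.91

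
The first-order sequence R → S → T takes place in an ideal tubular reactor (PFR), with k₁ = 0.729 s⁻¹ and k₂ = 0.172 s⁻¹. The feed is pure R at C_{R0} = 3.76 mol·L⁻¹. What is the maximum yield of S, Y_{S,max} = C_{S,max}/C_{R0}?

0.640

Evaluating C_S at τ_opt = ln(k₂/k₁)/(k₂−k₁) gives C_{S,max}/C_{R0} = (k₁/k₂)^[k₂/(k₂−k₁)].
= (0.729/0.172)^(0.172/(0.172−0.729)) = (4.238)^(-0.3088) = 0.6402.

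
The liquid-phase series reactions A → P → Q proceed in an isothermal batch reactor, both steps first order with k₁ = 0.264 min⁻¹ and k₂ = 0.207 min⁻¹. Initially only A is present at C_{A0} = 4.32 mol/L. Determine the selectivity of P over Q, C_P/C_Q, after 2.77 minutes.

The intermediate concentration in a first-order A→B→C sequence is C_P = k₁C_{A0}(e^(−k₁t) − e^(−k₂t))/(k₂−k₁).
e^(−k₁t) = e^(−0.264×2.77) = e^(−0.7313) = 0.4813; e^(−k₂t) = e^(−0.5734) = 0.5636.
C_P = 0.264×4.32/(0.207−0.264) × (0.4813−0.5636) = (-20.01)×(-0.08232) = 1.647 mol/L.
C_A = C_{A0}e^(−k₁t) = 2.079 mol/L, so C_Q = C_{A0}−C_A−C_P = 0.5937 mol/L; C_P/C_Q = 2.77.

2.77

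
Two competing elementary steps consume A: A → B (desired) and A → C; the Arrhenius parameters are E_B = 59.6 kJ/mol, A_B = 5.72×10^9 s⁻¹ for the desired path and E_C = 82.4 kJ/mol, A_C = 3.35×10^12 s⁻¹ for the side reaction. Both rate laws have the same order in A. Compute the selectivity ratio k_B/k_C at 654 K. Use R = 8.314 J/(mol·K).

With equal orders, S_{B/C} = k_B/k_C = (A_B/A_C)·exp[(E_C−E_B)/(RT)].
(E_C−E_B)/(RT) = (82.4−59.6)×10³/(8.314×654) = 22800/5437 = 4.193.
k_B/k_C = (5.72×10^9/3.35×10^12)·exp(4.193) = 0.001707 × 66.24 = 0.113.
Since E_B < E_C, lowering the temperature improves selectivity toward B.

0.113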